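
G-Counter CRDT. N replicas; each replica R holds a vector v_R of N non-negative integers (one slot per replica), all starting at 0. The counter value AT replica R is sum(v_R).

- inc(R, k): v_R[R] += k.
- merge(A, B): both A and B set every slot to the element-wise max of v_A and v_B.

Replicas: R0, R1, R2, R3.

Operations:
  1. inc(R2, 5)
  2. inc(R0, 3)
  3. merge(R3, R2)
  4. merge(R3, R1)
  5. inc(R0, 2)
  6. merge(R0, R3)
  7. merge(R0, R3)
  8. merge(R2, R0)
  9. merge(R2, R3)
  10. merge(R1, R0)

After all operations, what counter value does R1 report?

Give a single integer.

Answer: 10

Derivation:
Op 1: inc R2 by 5 -> R2=(0,0,5,0) value=5
Op 2: inc R0 by 3 -> R0=(3,0,0,0) value=3
Op 3: merge R3<->R2 -> R3=(0,0,5,0) R2=(0,0,5,0)
Op 4: merge R3<->R1 -> R3=(0,0,5,0) R1=(0,0,5,0)
Op 5: inc R0 by 2 -> R0=(5,0,0,0) value=5
Op 6: merge R0<->R3 -> R0=(5,0,5,0) R3=(5,0,5,0)
Op 7: merge R0<->R3 -> R0=(5,0,5,0) R3=(5,0,5,0)
Op 8: merge R2<->R0 -> R2=(5,0,5,0) R0=(5,0,5,0)
Op 9: merge R2<->R3 -> R2=(5,0,5,0) R3=(5,0,5,0)
Op 10: merge R1<->R0 -> R1=(5,0,5,0) R0=(5,0,5,0)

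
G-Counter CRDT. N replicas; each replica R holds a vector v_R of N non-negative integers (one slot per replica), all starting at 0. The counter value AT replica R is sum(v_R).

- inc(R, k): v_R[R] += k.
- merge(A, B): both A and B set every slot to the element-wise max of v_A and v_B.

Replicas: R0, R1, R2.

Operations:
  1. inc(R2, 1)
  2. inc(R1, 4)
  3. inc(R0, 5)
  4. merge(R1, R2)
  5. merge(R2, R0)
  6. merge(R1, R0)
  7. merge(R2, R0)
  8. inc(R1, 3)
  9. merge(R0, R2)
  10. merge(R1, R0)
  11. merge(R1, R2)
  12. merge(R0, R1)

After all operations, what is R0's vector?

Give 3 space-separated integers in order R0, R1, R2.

Answer: 5 7 1

Derivation:
Op 1: inc R2 by 1 -> R2=(0,0,1) value=1
Op 2: inc R1 by 4 -> R1=(0,4,0) value=4
Op 3: inc R0 by 5 -> R0=(5,0,0) value=5
Op 4: merge R1<->R2 -> R1=(0,4,1) R2=(0,4,1)
Op 5: merge R2<->R0 -> R2=(5,4,1) R0=(5,4,1)
Op 6: merge R1<->R0 -> R1=(5,4,1) R0=(5,4,1)
Op 7: merge R2<->R0 -> R2=(5,4,1) R0=(5,4,1)
Op 8: inc R1 by 3 -> R1=(5,7,1) value=13
Op 9: merge R0<->R2 -> R0=(5,4,1) R2=(5,4,1)
Op 10: merge R1<->R0 -> R1=(5,7,1) R0=(5,7,1)
Op 11: merge R1<->R2 -> R1=(5,7,1) R2=(5,7,1)
Op 12: merge R0<->R1 -> R0=(5,7,1) R1=(5,7,1)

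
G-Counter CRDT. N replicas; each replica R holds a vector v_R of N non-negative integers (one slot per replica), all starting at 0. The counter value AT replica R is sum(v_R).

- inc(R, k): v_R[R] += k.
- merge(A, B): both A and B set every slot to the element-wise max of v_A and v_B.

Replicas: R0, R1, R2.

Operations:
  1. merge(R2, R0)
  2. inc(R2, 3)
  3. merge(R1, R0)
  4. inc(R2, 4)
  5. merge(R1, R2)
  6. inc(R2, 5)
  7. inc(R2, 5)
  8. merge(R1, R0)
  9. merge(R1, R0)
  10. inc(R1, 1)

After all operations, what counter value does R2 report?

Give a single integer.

Op 1: merge R2<->R0 -> R2=(0,0,0) R0=(0,0,0)
Op 2: inc R2 by 3 -> R2=(0,0,3) value=3
Op 3: merge R1<->R0 -> R1=(0,0,0) R0=(0,0,0)
Op 4: inc R2 by 4 -> R2=(0,0,7) value=7
Op 5: merge R1<->R2 -> R1=(0,0,7) R2=(0,0,7)
Op 6: inc R2 by 5 -> R2=(0,0,12) value=12
Op 7: inc R2 by 5 -> R2=(0,0,17) value=17
Op 8: merge R1<->R0 -> R1=(0,0,7) R0=(0,0,7)
Op 9: merge R1<->R0 -> R1=(0,0,7) R0=(0,0,7)
Op 10: inc R1 by 1 -> R1=(0,1,7) value=8

Answer: 17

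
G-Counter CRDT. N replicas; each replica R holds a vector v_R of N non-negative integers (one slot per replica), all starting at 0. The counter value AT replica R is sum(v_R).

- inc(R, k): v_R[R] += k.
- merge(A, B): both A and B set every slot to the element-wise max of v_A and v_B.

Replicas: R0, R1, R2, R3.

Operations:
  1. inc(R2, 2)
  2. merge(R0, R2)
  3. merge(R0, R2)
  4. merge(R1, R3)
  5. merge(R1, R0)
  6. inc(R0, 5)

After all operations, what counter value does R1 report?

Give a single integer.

Answer: 2

Derivation:
Op 1: inc R2 by 2 -> R2=(0,0,2,0) value=2
Op 2: merge R0<->R2 -> R0=(0,0,2,0) R2=(0,0,2,0)
Op 3: merge R0<->R2 -> R0=(0,0,2,0) R2=(0,0,2,0)
Op 4: merge R1<->R3 -> R1=(0,0,0,0) R3=(0,0,0,0)
Op 5: merge R1<->R0 -> R1=(0,0,2,0) R0=(0,0,2,0)
Op 6: inc R0 by 5 -> R0=(5,0,2,0) value=7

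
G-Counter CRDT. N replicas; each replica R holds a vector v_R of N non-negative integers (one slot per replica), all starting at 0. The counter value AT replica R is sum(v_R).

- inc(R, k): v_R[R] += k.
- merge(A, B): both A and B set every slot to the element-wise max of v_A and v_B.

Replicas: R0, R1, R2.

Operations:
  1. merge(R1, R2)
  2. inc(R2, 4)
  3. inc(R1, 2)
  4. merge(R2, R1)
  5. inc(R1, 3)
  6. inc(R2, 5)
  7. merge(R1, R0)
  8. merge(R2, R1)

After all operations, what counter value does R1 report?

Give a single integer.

Answer: 14

Derivation:
Op 1: merge R1<->R2 -> R1=(0,0,0) R2=(0,0,0)
Op 2: inc R2 by 4 -> R2=(0,0,4) value=4
Op 3: inc R1 by 2 -> R1=(0,2,0) value=2
Op 4: merge R2<->R1 -> R2=(0,2,4) R1=(0,2,4)
Op 5: inc R1 by 3 -> R1=(0,5,4) value=9
Op 6: inc R2 by 5 -> R2=(0,2,9) value=11
Op 7: merge R1<->R0 -> R1=(0,5,4) R0=(0,5,4)
Op 8: merge R2<->R1 -> R2=(0,5,9) R1=(0,5,9)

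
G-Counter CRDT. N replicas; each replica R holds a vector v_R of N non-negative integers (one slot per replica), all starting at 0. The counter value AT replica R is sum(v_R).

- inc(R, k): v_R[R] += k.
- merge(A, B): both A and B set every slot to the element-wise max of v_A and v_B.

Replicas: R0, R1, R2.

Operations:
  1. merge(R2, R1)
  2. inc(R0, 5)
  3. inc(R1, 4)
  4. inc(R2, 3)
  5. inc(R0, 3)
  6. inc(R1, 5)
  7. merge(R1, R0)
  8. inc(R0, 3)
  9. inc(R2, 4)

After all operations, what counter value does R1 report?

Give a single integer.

Op 1: merge R2<->R1 -> R2=(0,0,0) R1=(0,0,0)
Op 2: inc R0 by 5 -> R0=(5,0,0) value=5
Op 3: inc R1 by 4 -> R1=(0,4,0) value=4
Op 4: inc R2 by 3 -> R2=(0,0,3) value=3
Op 5: inc R0 by 3 -> R0=(8,0,0) value=8
Op 6: inc R1 by 5 -> R1=(0,9,0) value=9
Op 7: merge R1<->R0 -> R1=(8,9,0) R0=(8,9,0)
Op 8: inc R0 by 3 -> R0=(11,9,0) value=20
Op 9: inc R2 by 4 -> R2=(0,0,7) value=7

Answer: 17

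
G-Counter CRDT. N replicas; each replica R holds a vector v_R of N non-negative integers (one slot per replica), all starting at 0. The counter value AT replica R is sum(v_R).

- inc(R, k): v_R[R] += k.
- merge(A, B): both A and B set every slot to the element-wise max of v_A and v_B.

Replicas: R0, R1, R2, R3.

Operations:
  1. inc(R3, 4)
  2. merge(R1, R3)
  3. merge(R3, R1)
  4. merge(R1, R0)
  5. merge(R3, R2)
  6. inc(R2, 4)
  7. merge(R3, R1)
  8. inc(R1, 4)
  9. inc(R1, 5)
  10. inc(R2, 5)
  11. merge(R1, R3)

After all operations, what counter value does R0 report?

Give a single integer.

Op 1: inc R3 by 4 -> R3=(0,0,0,4) value=4
Op 2: merge R1<->R3 -> R1=(0,0,0,4) R3=(0,0,0,4)
Op 3: merge R3<->R1 -> R3=(0,0,0,4) R1=(0,0,0,4)
Op 4: merge R1<->R0 -> R1=(0,0,0,4) R0=(0,0,0,4)
Op 5: merge R3<->R2 -> R3=(0,0,0,4) R2=(0,0,0,4)
Op 6: inc R2 by 4 -> R2=(0,0,4,4) value=8
Op 7: merge R3<->R1 -> R3=(0,0,0,4) R1=(0,0,0,4)
Op 8: inc R1 by 4 -> R1=(0,4,0,4) value=8
Op 9: inc R1 by 5 -> R1=(0,9,0,4) value=13
Op 10: inc R2 by 5 -> R2=(0,0,9,4) value=13
Op 11: merge R1<->R3 -> R1=(0,9,0,4) R3=(0,9,0,4)

Answer: 4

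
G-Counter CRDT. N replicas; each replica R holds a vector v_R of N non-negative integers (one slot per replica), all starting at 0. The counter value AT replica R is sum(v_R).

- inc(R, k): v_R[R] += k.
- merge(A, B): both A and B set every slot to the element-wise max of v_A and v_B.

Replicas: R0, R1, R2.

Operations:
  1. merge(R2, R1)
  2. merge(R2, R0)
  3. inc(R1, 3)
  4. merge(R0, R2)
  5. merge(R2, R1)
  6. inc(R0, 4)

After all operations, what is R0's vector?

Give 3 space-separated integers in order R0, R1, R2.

Op 1: merge R2<->R1 -> R2=(0,0,0) R1=(0,0,0)
Op 2: merge R2<->R0 -> R2=(0,0,0) R0=(0,0,0)
Op 3: inc R1 by 3 -> R1=(0,3,0) value=3
Op 4: merge R0<->R2 -> R0=(0,0,0) R2=(0,0,0)
Op 5: merge R2<->R1 -> R2=(0,3,0) R1=(0,3,0)
Op 6: inc R0 by 4 -> R0=(4,0,0) value=4

Answer: 4 0 0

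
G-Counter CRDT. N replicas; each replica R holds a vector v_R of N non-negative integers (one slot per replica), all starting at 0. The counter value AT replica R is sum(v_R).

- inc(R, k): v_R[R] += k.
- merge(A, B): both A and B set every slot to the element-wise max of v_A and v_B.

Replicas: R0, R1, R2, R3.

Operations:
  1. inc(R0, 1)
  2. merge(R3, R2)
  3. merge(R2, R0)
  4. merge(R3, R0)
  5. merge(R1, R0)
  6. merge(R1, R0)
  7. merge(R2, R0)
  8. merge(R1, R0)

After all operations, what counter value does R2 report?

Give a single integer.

Answer: 1

Derivation:
Op 1: inc R0 by 1 -> R0=(1,0,0,0) value=1
Op 2: merge R3<->R2 -> R3=(0,0,0,0) R2=(0,0,0,0)
Op 3: merge R2<->R0 -> R2=(1,0,0,0) R0=(1,0,0,0)
Op 4: merge R3<->R0 -> R3=(1,0,0,0) R0=(1,0,0,0)
Op 5: merge R1<->R0 -> R1=(1,0,0,0) R0=(1,0,0,0)
Op 6: merge R1<->R0 -> R1=(1,0,0,0) R0=(1,0,0,0)
Op 7: merge R2<->R0 -> R2=(1,0,0,0) R0=(1,0,0,0)
Op 8: merge R1<->R0 -> R1=(1,0,0,0) R0=(1,0,0,0)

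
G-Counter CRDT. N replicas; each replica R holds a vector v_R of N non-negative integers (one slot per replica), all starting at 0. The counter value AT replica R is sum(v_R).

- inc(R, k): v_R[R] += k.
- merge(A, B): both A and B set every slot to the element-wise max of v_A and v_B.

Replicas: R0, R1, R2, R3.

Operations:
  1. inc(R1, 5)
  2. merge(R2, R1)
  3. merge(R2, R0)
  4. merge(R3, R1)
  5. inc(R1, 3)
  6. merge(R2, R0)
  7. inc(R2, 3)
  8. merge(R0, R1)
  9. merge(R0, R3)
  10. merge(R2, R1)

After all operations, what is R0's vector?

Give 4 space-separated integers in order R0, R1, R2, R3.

Answer: 0 8 0 0

Derivation:
Op 1: inc R1 by 5 -> R1=(0,5,0,0) value=5
Op 2: merge R2<->R1 -> R2=(0,5,0,0) R1=(0,5,0,0)
Op 3: merge R2<->R0 -> R2=(0,5,0,0) R0=(0,5,0,0)
Op 4: merge R3<->R1 -> R3=(0,5,0,0) R1=(0,5,0,0)
Op 5: inc R1 by 3 -> R1=(0,8,0,0) value=8
Op 6: merge R2<->R0 -> R2=(0,5,0,0) R0=(0,5,0,0)
Op 7: inc R2 by 3 -> R2=(0,5,3,0) value=8
Op 8: merge R0<->R1 -> R0=(0,8,0,0) R1=(0,8,0,0)
Op 9: merge R0<->R3 -> R0=(0,8,0,0) R3=(0,8,0,0)
Op 10: merge R2<->R1 -> R2=(0,8,3,0) R1=(0,8,3,0)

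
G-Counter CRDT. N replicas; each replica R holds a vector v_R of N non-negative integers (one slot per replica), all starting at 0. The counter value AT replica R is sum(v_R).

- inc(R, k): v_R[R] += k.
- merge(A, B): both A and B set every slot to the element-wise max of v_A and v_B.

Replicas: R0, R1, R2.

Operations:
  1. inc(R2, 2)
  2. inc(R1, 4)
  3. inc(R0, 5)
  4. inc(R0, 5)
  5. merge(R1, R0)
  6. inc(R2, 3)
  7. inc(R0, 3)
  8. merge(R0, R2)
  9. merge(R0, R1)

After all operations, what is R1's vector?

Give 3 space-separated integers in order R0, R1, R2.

Answer: 13 4 5

Derivation:
Op 1: inc R2 by 2 -> R2=(0,0,2) value=2
Op 2: inc R1 by 4 -> R1=(0,4,0) value=4
Op 3: inc R0 by 5 -> R0=(5,0,0) value=5
Op 4: inc R0 by 5 -> R0=(10,0,0) value=10
Op 5: merge R1<->R0 -> R1=(10,4,0) R0=(10,4,0)
Op 6: inc R2 by 3 -> R2=(0,0,5) value=5
Op 7: inc R0 by 3 -> R0=(13,4,0) value=17
Op 8: merge R0<->R2 -> R0=(13,4,5) R2=(13,4,5)
Op 9: merge R0<->R1 -> R0=(13,4,5) R1=(13,4,5)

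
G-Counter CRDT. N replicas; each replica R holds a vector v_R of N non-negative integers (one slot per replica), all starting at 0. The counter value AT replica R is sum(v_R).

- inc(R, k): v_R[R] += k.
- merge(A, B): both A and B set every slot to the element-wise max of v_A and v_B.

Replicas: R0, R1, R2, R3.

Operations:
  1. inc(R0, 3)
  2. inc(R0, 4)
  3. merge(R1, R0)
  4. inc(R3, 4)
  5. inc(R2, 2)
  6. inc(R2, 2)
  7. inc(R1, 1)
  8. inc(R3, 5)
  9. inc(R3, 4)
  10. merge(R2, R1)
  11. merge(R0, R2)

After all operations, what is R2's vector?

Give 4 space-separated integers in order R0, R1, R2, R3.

Op 1: inc R0 by 3 -> R0=(3,0,0,0) value=3
Op 2: inc R0 by 4 -> R0=(7,0,0,0) value=7
Op 3: merge R1<->R0 -> R1=(7,0,0,0) R0=(7,0,0,0)
Op 4: inc R3 by 4 -> R3=(0,0,0,4) value=4
Op 5: inc R2 by 2 -> R2=(0,0,2,0) value=2
Op 6: inc R2 by 2 -> R2=(0,0,4,0) value=4
Op 7: inc R1 by 1 -> R1=(7,1,0,0) value=8
Op 8: inc R3 by 5 -> R3=(0,0,0,9) value=9
Op 9: inc R3 by 4 -> R3=(0,0,0,13) value=13
Op 10: merge R2<->R1 -> R2=(7,1,4,0) R1=(7,1,4,0)
Op 11: merge R0<->R2 -> R0=(7,1,4,0) R2=(7,1,4,0)

Answer: 7 1 4 0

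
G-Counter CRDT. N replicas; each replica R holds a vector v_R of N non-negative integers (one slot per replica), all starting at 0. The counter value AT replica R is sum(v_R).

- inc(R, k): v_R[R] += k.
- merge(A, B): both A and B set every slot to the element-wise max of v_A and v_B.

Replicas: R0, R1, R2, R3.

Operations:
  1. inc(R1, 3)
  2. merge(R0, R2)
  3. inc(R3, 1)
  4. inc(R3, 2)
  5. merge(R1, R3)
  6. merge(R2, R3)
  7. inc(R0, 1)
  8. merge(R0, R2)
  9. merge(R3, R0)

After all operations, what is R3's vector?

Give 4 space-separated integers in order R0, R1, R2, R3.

Answer: 1 3 0 3

Derivation:
Op 1: inc R1 by 3 -> R1=(0,3,0,0) value=3
Op 2: merge R0<->R2 -> R0=(0,0,0,0) R2=(0,0,0,0)
Op 3: inc R3 by 1 -> R3=(0,0,0,1) value=1
Op 4: inc R3 by 2 -> R3=(0,0,0,3) value=3
Op 5: merge R1<->R3 -> R1=(0,3,0,3) R3=(0,3,0,3)
Op 6: merge R2<->R3 -> R2=(0,3,0,3) R3=(0,3,0,3)
Op 7: inc R0 by 1 -> R0=(1,0,0,0) value=1
Op 8: merge R0<->R2 -> R0=(1,3,0,3) R2=(1,3,0,3)
Op 9: merge R3<->R0 -> R3=(1,3,0,3) R0=(1,3,0,3)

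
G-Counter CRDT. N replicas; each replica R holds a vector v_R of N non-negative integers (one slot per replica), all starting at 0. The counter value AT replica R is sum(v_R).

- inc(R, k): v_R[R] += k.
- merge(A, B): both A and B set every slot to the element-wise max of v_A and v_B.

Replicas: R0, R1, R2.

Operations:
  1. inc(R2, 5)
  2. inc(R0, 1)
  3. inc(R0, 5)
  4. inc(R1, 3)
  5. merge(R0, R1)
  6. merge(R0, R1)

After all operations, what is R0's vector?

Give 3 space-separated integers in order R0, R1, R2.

Op 1: inc R2 by 5 -> R2=(0,0,5) value=5
Op 2: inc R0 by 1 -> R0=(1,0,0) value=1
Op 3: inc R0 by 5 -> R0=(6,0,0) value=6
Op 4: inc R1 by 3 -> R1=(0,3,0) value=3
Op 5: merge R0<->R1 -> R0=(6,3,0) R1=(6,3,0)
Op 6: merge R0<->R1 -> R0=(6,3,0) R1=(6,3,0)

Answer: 6 3 0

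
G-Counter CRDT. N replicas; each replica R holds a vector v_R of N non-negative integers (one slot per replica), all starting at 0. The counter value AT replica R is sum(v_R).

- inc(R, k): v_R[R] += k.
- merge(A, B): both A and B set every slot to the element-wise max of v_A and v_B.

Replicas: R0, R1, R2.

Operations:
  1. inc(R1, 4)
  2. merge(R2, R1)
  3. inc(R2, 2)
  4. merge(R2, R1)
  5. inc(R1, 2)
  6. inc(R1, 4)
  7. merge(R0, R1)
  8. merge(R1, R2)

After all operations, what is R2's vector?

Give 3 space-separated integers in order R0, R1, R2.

Answer: 0 10 2

Derivation:
Op 1: inc R1 by 4 -> R1=(0,4,0) value=4
Op 2: merge R2<->R1 -> R2=(0,4,0) R1=(0,4,0)
Op 3: inc R2 by 2 -> R2=(0,4,2) value=6
Op 4: merge R2<->R1 -> R2=(0,4,2) R1=(0,4,2)
Op 5: inc R1 by 2 -> R1=(0,6,2) value=8
Op 6: inc R1 by 4 -> R1=(0,10,2) value=12
Op 7: merge R0<->R1 -> R0=(0,10,2) R1=(0,10,2)
Op 8: merge R1<->R2 -> R1=(0,10,2) R2=(0,10,2)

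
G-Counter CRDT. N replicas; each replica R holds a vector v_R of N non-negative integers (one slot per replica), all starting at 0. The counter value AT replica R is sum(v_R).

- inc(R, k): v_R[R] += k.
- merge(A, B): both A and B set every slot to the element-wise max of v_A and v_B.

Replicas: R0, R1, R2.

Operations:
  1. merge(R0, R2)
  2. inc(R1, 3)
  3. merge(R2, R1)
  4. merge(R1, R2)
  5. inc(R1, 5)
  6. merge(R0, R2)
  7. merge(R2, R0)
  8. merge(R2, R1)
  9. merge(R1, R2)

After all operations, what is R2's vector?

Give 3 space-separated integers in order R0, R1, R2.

Answer: 0 8 0

Derivation:
Op 1: merge R0<->R2 -> R0=(0,0,0) R2=(0,0,0)
Op 2: inc R1 by 3 -> R1=(0,3,0) value=3
Op 3: merge R2<->R1 -> R2=(0,3,0) R1=(0,3,0)
Op 4: merge R1<->R2 -> R1=(0,3,0) R2=(0,3,0)
Op 5: inc R1 by 5 -> R1=(0,8,0) value=8
Op 6: merge R0<->R2 -> R0=(0,3,0) R2=(0,3,0)
Op 7: merge R2<->R0 -> R2=(0,3,0) R0=(0,3,0)
Op 8: merge R2<->R1 -> R2=(0,8,0) R1=(0,8,0)
Op 9: merge R1<->R2 -> R1=(0,8,0) R2=(0,8,0)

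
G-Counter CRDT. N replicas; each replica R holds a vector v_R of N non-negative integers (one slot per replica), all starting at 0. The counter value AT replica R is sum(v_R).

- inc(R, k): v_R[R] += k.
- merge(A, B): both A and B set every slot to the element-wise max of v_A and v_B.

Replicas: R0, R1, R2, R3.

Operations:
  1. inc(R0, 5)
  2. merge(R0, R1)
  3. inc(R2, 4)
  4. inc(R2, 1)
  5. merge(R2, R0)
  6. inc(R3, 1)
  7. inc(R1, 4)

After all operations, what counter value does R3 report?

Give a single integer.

Answer: 1

Derivation:
Op 1: inc R0 by 5 -> R0=(5,0,0,0) value=5
Op 2: merge R0<->R1 -> R0=(5,0,0,0) R1=(5,0,0,0)
Op 3: inc R2 by 4 -> R2=(0,0,4,0) value=4
Op 4: inc R2 by 1 -> R2=(0,0,5,0) value=5
Op 5: merge R2<->R0 -> R2=(5,0,5,0) R0=(5,0,5,0)
Op 6: inc R3 by 1 -> R3=(0,0,0,1) value=1
Op 7: inc R1 by 4 -> R1=(5,4,0,0) value=9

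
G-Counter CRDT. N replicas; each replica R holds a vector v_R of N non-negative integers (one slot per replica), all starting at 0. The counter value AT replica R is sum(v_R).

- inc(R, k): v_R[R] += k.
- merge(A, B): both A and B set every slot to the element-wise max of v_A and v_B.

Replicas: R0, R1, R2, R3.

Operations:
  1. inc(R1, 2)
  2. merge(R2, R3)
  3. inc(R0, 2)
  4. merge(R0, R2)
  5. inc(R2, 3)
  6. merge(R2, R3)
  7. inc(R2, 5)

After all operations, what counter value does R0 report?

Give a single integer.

Op 1: inc R1 by 2 -> R1=(0,2,0,0) value=2
Op 2: merge R2<->R3 -> R2=(0,0,0,0) R3=(0,0,0,0)
Op 3: inc R0 by 2 -> R0=(2,0,0,0) value=2
Op 4: merge R0<->R2 -> R0=(2,0,0,0) R2=(2,0,0,0)
Op 5: inc R2 by 3 -> R2=(2,0,3,0) value=5
Op 6: merge R2<->R3 -> R2=(2,0,3,0) R3=(2,0,3,0)
Op 7: inc R2 by 5 -> R2=(2,0,8,0) value=10

Answer: 2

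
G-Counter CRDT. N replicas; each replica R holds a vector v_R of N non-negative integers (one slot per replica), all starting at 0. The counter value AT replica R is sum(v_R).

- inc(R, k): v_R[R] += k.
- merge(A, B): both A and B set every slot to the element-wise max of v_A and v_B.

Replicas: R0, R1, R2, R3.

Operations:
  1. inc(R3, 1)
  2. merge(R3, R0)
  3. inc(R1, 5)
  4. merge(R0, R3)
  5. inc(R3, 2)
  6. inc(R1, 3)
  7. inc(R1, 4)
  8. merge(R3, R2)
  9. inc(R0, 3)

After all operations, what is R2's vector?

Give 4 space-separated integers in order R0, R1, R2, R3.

Answer: 0 0 0 3

Derivation:
Op 1: inc R3 by 1 -> R3=(0,0,0,1) value=1
Op 2: merge R3<->R0 -> R3=(0,0,0,1) R0=(0,0,0,1)
Op 3: inc R1 by 5 -> R1=(0,5,0,0) value=5
Op 4: merge R0<->R3 -> R0=(0,0,0,1) R3=(0,0,0,1)
Op 5: inc R3 by 2 -> R3=(0,0,0,3) value=3
Op 6: inc R1 by 3 -> R1=(0,8,0,0) value=8
Op 7: inc R1 by 4 -> R1=(0,12,0,0) value=12
Op 8: merge R3<->R2 -> R3=(0,0,0,3) R2=(0,0,0,3)
Op 9: inc R0 by 3 -> R0=(3,0,0,1) value=4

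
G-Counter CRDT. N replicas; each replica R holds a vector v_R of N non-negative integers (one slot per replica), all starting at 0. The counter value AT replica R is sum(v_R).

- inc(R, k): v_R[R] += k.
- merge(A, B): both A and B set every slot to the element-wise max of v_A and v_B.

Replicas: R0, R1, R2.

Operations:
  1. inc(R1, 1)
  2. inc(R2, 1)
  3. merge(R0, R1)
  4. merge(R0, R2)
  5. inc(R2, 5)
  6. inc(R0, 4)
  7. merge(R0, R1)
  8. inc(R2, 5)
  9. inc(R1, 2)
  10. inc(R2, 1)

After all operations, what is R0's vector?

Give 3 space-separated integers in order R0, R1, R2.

Answer: 4 1 1

Derivation:
Op 1: inc R1 by 1 -> R1=(0,1,0) value=1
Op 2: inc R2 by 1 -> R2=(0,0,1) value=1
Op 3: merge R0<->R1 -> R0=(0,1,0) R1=(0,1,0)
Op 4: merge R0<->R2 -> R0=(0,1,1) R2=(0,1,1)
Op 5: inc R2 by 5 -> R2=(0,1,6) value=7
Op 6: inc R0 by 4 -> R0=(4,1,1) value=6
Op 7: merge R0<->R1 -> R0=(4,1,1) R1=(4,1,1)
Op 8: inc R2 by 5 -> R2=(0,1,11) value=12
Op 9: inc R1 by 2 -> R1=(4,3,1) value=8
Op 10: inc R2 by 1 -> R2=(0,1,12) value=13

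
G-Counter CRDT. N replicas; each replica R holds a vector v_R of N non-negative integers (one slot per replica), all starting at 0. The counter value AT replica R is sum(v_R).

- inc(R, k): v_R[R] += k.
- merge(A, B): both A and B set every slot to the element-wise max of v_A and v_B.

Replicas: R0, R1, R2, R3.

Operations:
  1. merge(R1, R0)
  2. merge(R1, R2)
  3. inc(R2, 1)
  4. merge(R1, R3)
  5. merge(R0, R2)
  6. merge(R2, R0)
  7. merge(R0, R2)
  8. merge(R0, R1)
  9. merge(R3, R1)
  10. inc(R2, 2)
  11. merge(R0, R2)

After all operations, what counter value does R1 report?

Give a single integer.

Op 1: merge R1<->R0 -> R1=(0,0,0,0) R0=(0,0,0,0)
Op 2: merge R1<->R2 -> R1=(0,0,0,0) R2=(0,0,0,0)
Op 3: inc R2 by 1 -> R2=(0,0,1,0) value=1
Op 4: merge R1<->R3 -> R1=(0,0,0,0) R3=(0,0,0,0)
Op 5: merge R0<->R2 -> R0=(0,0,1,0) R2=(0,0,1,0)
Op 6: merge R2<->R0 -> R2=(0,0,1,0) R0=(0,0,1,0)
Op 7: merge R0<->R2 -> R0=(0,0,1,0) R2=(0,0,1,0)
Op 8: merge R0<->R1 -> R0=(0,0,1,0) R1=(0,0,1,0)
Op 9: merge R3<->R1 -> R3=(0,0,1,0) R1=(0,0,1,0)
Op 10: inc R2 by 2 -> R2=(0,0,3,0) value=3
Op 11: merge R0<->R2 -> R0=(0,0,3,0) R2=(0,0,3,0)

Answer: 1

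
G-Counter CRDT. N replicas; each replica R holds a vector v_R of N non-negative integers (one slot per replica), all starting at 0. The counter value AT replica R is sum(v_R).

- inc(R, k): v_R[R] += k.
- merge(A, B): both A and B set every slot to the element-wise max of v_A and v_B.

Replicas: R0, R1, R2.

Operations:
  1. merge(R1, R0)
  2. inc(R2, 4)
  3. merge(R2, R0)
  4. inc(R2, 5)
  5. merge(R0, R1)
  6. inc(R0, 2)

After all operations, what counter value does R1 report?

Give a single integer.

Op 1: merge R1<->R0 -> R1=(0,0,0) R0=(0,0,0)
Op 2: inc R2 by 4 -> R2=(0,0,4) value=4
Op 3: merge R2<->R0 -> R2=(0,0,4) R0=(0,0,4)
Op 4: inc R2 by 5 -> R2=(0,0,9) value=9
Op 5: merge R0<->R1 -> R0=(0,0,4) R1=(0,0,4)
Op 6: inc R0 by 2 -> R0=(2,0,4) value=6

Answer: 4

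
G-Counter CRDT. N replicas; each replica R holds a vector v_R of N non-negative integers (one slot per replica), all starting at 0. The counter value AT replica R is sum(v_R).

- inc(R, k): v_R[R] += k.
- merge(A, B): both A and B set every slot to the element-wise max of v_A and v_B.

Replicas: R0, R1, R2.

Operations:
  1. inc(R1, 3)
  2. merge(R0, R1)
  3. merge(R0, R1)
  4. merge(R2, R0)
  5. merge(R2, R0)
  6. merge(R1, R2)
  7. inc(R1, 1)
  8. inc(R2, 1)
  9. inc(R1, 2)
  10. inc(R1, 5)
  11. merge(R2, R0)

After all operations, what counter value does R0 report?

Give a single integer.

Answer: 4

Derivation:
Op 1: inc R1 by 3 -> R1=(0,3,0) value=3
Op 2: merge R0<->R1 -> R0=(0,3,0) R1=(0,3,0)
Op 3: merge R0<->R1 -> R0=(0,3,0) R1=(0,3,0)
Op 4: merge R2<->R0 -> R2=(0,3,0) R0=(0,3,0)
Op 5: merge R2<->R0 -> R2=(0,3,0) R0=(0,3,0)
Op 6: merge R1<->R2 -> R1=(0,3,0) R2=(0,3,0)
Op 7: inc R1 by 1 -> R1=(0,4,0) value=4
Op 8: inc R2 by 1 -> R2=(0,3,1) value=4
Op 9: inc R1 by 2 -> R1=(0,6,0) value=6
Op 10: inc R1 by 5 -> R1=(0,11,0) value=11
Op 11: merge R2<->R0 -> R2=(0,3,1) R0=(0,3,1)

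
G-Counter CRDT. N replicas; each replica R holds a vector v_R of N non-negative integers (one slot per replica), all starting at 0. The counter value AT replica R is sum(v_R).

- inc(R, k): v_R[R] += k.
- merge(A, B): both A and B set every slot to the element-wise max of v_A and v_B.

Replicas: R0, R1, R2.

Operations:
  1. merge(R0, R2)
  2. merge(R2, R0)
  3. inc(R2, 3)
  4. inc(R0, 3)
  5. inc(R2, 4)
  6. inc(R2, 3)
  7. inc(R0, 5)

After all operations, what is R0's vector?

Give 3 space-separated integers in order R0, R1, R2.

Op 1: merge R0<->R2 -> R0=(0,0,0) R2=(0,0,0)
Op 2: merge R2<->R0 -> R2=(0,0,0) R0=(0,0,0)
Op 3: inc R2 by 3 -> R2=(0,0,3) value=3
Op 4: inc R0 by 3 -> R0=(3,0,0) value=3
Op 5: inc R2 by 4 -> R2=(0,0,7) value=7
Op 6: inc R2 by 3 -> R2=(0,0,10) value=10
Op 7: inc R0 by 5 -> R0=(8,0,0) value=8

Answer: 8 0 0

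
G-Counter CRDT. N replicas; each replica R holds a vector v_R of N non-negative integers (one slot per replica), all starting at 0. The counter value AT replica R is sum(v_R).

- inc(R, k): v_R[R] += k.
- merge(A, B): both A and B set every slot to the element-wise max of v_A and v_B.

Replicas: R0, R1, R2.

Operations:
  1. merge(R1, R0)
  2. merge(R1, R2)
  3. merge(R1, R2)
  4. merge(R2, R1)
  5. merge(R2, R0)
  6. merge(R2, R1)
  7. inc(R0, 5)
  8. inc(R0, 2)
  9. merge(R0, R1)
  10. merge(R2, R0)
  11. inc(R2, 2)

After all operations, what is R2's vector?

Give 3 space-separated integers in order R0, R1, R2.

Answer: 7 0 2

Derivation:
Op 1: merge R1<->R0 -> R1=(0,0,0) R0=(0,0,0)
Op 2: merge R1<->R2 -> R1=(0,0,0) R2=(0,0,0)
Op 3: merge R1<->R2 -> R1=(0,0,0) R2=(0,0,0)
Op 4: merge R2<->R1 -> R2=(0,0,0) R1=(0,0,0)
Op 5: merge R2<->R0 -> R2=(0,0,0) R0=(0,0,0)
Op 6: merge R2<->R1 -> R2=(0,0,0) R1=(0,0,0)
Op 7: inc R0 by 5 -> R0=(5,0,0) value=5
Op 8: inc R0 by 2 -> R0=(7,0,0) value=7
Op 9: merge R0<->R1 -> R0=(7,0,0) R1=(7,0,0)
Op 10: merge R2<->R0 -> R2=(7,0,0) R0=(7,0,0)
Op 11: inc R2 by 2 -> R2=(7,0,2) value=9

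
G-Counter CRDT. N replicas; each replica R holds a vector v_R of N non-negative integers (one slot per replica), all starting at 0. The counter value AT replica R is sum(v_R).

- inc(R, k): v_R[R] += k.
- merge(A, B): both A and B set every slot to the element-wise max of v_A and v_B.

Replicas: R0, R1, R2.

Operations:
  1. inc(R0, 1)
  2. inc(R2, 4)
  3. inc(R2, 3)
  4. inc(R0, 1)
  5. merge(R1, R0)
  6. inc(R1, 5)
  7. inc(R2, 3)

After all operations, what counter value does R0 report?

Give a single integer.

Answer: 2

Derivation:
Op 1: inc R0 by 1 -> R0=(1,0,0) value=1
Op 2: inc R2 by 4 -> R2=(0,0,4) value=4
Op 3: inc R2 by 3 -> R2=(0,0,7) value=7
Op 4: inc R0 by 1 -> R0=(2,0,0) value=2
Op 5: merge R1<->R0 -> R1=(2,0,0) R0=(2,0,0)
Op 6: inc R1 by 5 -> R1=(2,5,0) value=7
Op 7: inc R2 by 3 -> R2=(0,0,10) value=10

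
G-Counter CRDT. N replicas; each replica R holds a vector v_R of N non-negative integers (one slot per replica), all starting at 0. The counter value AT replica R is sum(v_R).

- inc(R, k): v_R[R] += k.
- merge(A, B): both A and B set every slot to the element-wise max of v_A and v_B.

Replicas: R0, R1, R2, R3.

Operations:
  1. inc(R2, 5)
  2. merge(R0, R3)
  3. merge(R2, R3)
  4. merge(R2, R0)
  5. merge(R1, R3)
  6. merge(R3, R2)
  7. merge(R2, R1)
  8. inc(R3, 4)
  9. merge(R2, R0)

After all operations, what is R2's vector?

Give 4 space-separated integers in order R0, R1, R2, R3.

Answer: 0 0 5 0

Derivation:
Op 1: inc R2 by 5 -> R2=(0,0,5,0) value=5
Op 2: merge R0<->R3 -> R0=(0,0,0,0) R3=(0,0,0,0)
Op 3: merge R2<->R3 -> R2=(0,0,5,0) R3=(0,0,5,0)
Op 4: merge R2<->R0 -> R2=(0,0,5,0) R0=(0,0,5,0)
Op 5: merge R1<->R3 -> R1=(0,0,5,0) R3=(0,0,5,0)
Op 6: merge R3<->R2 -> R3=(0,0,5,0) R2=(0,0,5,0)
Op 7: merge R2<->R1 -> R2=(0,0,5,0) R1=(0,0,5,0)
Op 8: inc R3 by 4 -> R3=(0,0,5,4) value=9
Op 9: merge R2<->R0 -> R2=(0,0,5,0) R0=(0,0,5,0)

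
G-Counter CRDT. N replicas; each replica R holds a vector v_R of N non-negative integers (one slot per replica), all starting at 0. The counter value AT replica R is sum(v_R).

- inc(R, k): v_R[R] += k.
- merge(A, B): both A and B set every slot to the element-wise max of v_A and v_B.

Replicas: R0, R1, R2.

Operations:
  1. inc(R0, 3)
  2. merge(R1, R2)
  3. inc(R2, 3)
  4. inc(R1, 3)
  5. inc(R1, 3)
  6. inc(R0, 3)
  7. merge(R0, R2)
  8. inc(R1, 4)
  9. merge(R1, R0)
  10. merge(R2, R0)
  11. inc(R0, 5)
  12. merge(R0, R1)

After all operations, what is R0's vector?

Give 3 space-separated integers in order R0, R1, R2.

Answer: 11 10 3

Derivation:
Op 1: inc R0 by 3 -> R0=(3,0,0) value=3
Op 2: merge R1<->R2 -> R1=(0,0,0) R2=(0,0,0)
Op 3: inc R2 by 3 -> R2=(0,0,3) value=3
Op 4: inc R1 by 3 -> R1=(0,3,0) value=3
Op 5: inc R1 by 3 -> R1=(0,6,0) value=6
Op 6: inc R0 by 3 -> R0=(6,0,0) value=6
Op 7: merge R0<->R2 -> R0=(6,0,3) R2=(6,0,3)
Op 8: inc R1 by 4 -> R1=(0,10,0) value=10
Op 9: merge R1<->R0 -> R1=(6,10,3) R0=(6,10,3)
Op 10: merge R2<->R0 -> R2=(6,10,3) R0=(6,10,3)
Op 11: inc R0 by 5 -> R0=(11,10,3) value=24
Op 12: merge R0<->R1 -> R0=(11,10,3) R1=(11,10,3)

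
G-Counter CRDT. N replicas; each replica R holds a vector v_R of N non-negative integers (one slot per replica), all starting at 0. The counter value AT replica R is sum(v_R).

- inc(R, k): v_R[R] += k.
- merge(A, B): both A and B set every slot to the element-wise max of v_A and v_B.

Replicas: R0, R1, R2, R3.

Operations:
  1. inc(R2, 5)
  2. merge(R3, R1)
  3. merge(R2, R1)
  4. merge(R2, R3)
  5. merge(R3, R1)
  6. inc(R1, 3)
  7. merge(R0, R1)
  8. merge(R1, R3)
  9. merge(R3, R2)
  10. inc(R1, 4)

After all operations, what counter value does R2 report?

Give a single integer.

Answer: 8

Derivation:
Op 1: inc R2 by 5 -> R2=(0,0,5,0) value=5
Op 2: merge R3<->R1 -> R3=(0,0,0,0) R1=(0,0,0,0)
Op 3: merge R2<->R1 -> R2=(0,0,5,0) R1=(0,0,5,0)
Op 4: merge R2<->R3 -> R2=(0,0,5,0) R3=(0,0,5,0)
Op 5: merge R3<->R1 -> R3=(0,0,5,0) R1=(0,0,5,0)
Op 6: inc R1 by 3 -> R1=(0,3,5,0) value=8
Op 7: merge R0<->R1 -> R0=(0,3,5,0) R1=(0,3,5,0)
Op 8: merge R1<->R3 -> R1=(0,3,5,0) R3=(0,3,5,0)
Op 9: merge R3<->R2 -> R3=(0,3,5,0) R2=(0,3,5,0)
Op 10: inc R1 by 4 -> R1=(0,7,5,0) value=12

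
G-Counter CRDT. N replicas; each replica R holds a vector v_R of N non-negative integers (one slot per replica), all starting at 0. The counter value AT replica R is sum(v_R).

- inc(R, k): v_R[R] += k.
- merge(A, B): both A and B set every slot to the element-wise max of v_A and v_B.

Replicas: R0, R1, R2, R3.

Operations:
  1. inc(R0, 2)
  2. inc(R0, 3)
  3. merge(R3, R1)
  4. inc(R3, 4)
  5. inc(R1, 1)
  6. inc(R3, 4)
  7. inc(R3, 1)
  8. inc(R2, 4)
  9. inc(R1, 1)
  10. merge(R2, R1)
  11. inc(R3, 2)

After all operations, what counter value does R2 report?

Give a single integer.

Op 1: inc R0 by 2 -> R0=(2,0,0,0) value=2
Op 2: inc R0 by 3 -> R0=(5,0,0,0) value=5
Op 3: merge R3<->R1 -> R3=(0,0,0,0) R1=(0,0,0,0)
Op 4: inc R3 by 4 -> R3=(0,0,0,4) value=4
Op 5: inc R1 by 1 -> R1=(0,1,0,0) value=1
Op 6: inc R3 by 4 -> R3=(0,0,0,8) value=8
Op 7: inc R3 by 1 -> R3=(0,0,0,9) value=9
Op 8: inc R2 by 4 -> R2=(0,0,4,0) value=4
Op 9: inc R1 by 1 -> R1=(0,2,0,0) value=2
Op 10: merge R2<->R1 -> R2=(0,2,4,0) R1=(0,2,4,0)
Op 11: inc R3 by 2 -> R3=(0,0,0,11) value=11

Answer: 6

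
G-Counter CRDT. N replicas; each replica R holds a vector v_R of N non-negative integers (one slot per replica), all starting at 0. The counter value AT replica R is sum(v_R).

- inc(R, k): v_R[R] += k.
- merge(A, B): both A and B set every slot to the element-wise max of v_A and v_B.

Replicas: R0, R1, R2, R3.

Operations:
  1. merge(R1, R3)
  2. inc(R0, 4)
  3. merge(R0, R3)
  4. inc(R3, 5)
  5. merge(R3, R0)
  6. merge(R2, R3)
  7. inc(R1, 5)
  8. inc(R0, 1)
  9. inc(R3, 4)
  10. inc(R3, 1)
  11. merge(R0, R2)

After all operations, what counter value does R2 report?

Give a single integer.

Op 1: merge R1<->R3 -> R1=(0,0,0,0) R3=(0,0,0,0)
Op 2: inc R0 by 4 -> R0=(4,0,0,0) value=4
Op 3: merge R0<->R3 -> R0=(4,0,0,0) R3=(4,0,0,0)
Op 4: inc R3 by 5 -> R3=(4,0,0,5) value=9
Op 5: merge R3<->R0 -> R3=(4,0,0,5) R0=(4,0,0,5)
Op 6: merge R2<->R3 -> R2=(4,0,0,5) R3=(4,0,0,5)
Op 7: inc R1 by 5 -> R1=(0,5,0,0) value=5
Op 8: inc R0 by 1 -> R0=(5,0,0,5) value=10
Op 9: inc R3 by 4 -> R3=(4,0,0,9) value=13
Op 10: inc R3 by 1 -> R3=(4,0,0,10) value=14
Op 11: merge R0<->R2 -> R0=(5,0,0,5) R2=(5,0,0,5)

Answer: 10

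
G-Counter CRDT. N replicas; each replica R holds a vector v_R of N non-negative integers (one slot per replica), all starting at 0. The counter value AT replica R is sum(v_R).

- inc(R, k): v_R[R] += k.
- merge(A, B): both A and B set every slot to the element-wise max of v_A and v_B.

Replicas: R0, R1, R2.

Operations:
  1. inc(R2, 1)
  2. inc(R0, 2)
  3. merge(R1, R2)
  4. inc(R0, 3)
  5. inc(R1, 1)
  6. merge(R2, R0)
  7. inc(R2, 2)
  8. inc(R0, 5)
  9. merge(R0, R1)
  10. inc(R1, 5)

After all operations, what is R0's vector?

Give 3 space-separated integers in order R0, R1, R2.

Answer: 10 1 1

Derivation:
Op 1: inc R2 by 1 -> R2=(0,0,1) value=1
Op 2: inc R0 by 2 -> R0=(2,0,0) value=2
Op 3: merge R1<->R2 -> R1=(0,0,1) R2=(0,0,1)
Op 4: inc R0 by 3 -> R0=(5,0,0) value=5
Op 5: inc R1 by 1 -> R1=(0,1,1) value=2
Op 6: merge R2<->R0 -> R2=(5,0,1) R0=(5,0,1)
Op 7: inc R2 by 2 -> R2=(5,0,3) value=8
Op 8: inc R0 by 5 -> R0=(10,0,1) value=11
Op 9: merge R0<->R1 -> R0=(10,1,1) R1=(10,1,1)
Op 10: inc R1 by 5 -> R1=(10,6,1) value=17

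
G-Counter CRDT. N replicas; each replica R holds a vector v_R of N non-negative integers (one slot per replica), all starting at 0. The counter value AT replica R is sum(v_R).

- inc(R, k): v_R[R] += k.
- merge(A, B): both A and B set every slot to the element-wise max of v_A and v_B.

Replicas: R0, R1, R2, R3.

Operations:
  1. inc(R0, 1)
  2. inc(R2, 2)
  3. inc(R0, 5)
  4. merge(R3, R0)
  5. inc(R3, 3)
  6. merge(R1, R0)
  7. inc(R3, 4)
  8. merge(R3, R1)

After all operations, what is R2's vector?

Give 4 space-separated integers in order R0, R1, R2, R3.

Op 1: inc R0 by 1 -> R0=(1,0,0,0) value=1
Op 2: inc R2 by 2 -> R2=(0,0,2,0) value=2
Op 3: inc R0 by 5 -> R0=(6,0,0,0) value=6
Op 4: merge R3<->R0 -> R3=(6,0,0,0) R0=(6,0,0,0)
Op 5: inc R3 by 3 -> R3=(6,0,0,3) value=9
Op 6: merge R1<->R0 -> R1=(6,0,0,0) R0=(6,0,0,0)
Op 7: inc R3 by 4 -> R3=(6,0,0,7) value=13
Op 8: merge R3<->R1 -> R3=(6,0,0,7) R1=(6,0,0,7)

Answer: 0 0 2 0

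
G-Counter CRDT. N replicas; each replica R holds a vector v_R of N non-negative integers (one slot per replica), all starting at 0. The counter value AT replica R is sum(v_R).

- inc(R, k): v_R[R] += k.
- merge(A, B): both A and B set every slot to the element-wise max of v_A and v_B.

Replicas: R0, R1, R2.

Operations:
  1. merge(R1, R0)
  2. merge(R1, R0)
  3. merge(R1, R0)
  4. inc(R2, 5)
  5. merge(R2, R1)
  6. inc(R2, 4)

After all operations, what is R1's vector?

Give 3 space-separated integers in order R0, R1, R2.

Op 1: merge R1<->R0 -> R1=(0,0,0) R0=(0,0,0)
Op 2: merge R1<->R0 -> R1=(0,0,0) R0=(0,0,0)
Op 3: merge R1<->R0 -> R1=(0,0,0) R0=(0,0,0)
Op 4: inc R2 by 5 -> R2=(0,0,5) value=5
Op 5: merge R2<->R1 -> R2=(0,0,5) R1=(0,0,5)
Op 6: inc R2 by 4 -> R2=(0,0,9) value=9

Answer: 0 0 5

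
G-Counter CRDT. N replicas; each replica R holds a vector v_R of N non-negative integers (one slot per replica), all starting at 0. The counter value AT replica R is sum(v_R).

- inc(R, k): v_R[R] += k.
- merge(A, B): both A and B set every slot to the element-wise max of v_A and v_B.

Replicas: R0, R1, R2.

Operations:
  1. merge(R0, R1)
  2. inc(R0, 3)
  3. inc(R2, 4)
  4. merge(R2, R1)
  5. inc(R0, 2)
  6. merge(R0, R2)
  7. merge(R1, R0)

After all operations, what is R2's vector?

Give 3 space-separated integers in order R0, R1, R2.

Answer: 5 0 4

Derivation:
Op 1: merge R0<->R1 -> R0=(0,0,0) R1=(0,0,0)
Op 2: inc R0 by 3 -> R0=(3,0,0) value=3
Op 3: inc R2 by 4 -> R2=(0,0,4) value=4
Op 4: merge R2<->R1 -> R2=(0,0,4) R1=(0,0,4)
Op 5: inc R0 by 2 -> R0=(5,0,0) value=5
Op 6: merge R0<->R2 -> R0=(5,0,4) R2=(5,0,4)
Op 7: merge R1<->R0 -> R1=(5,0,4) R0=(5,0,4)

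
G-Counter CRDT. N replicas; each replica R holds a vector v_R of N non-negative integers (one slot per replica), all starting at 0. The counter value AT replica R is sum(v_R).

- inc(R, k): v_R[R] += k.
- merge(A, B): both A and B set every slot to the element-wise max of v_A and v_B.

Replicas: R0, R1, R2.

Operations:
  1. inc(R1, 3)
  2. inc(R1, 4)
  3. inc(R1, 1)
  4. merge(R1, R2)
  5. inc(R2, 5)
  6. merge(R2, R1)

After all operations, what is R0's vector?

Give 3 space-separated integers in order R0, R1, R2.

Op 1: inc R1 by 3 -> R1=(0,3,0) value=3
Op 2: inc R1 by 4 -> R1=(0,7,0) value=7
Op 3: inc R1 by 1 -> R1=(0,8,0) value=8
Op 4: merge R1<->R2 -> R1=(0,8,0) R2=(0,8,0)
Op 5: inc R2 by 5 -> R2=(0,8,5) value=13
Op 6: merge R2<->R1 -> R2=(0,8,5) R1=(0,8,5)

Answer: 0 0 0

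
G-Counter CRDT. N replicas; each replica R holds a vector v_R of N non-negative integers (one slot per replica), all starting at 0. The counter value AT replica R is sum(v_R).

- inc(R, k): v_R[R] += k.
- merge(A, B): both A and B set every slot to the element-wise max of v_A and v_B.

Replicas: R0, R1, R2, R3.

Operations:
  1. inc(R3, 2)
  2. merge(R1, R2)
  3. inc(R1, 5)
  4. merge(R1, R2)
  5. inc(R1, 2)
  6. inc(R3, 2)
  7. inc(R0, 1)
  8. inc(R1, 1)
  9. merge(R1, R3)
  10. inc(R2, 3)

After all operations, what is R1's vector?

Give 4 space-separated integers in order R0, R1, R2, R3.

Op 1: inc R3 by 2 -> R3=(0,0,0,2) value=2
Op 2: merge R1<->R2 -> R1=(0,0,0,0) R2=(0,0,0,0)
Op 3: inc R1 by 5 -> R1=(0,5,0,0) value=5
Op 4: merge R1<->R2 -> R1=(0,5,0,0) R2=(0,5,0,0)
Op 5: inc R1 by 2 -> R1=(0,7,0,0) value=7
Op 6: inc R3 by 2 -> R3=(0,0,0,4) value=4
Op 7: inc R0 by 1 -> R0=(1,0,0,0) value=1
Op 8: inc R1 by 1 -> R1=(0,8,0,0) value=8
Op 9: merge R1<->R3 -> R1=(0,8,0,4) R3=(0,8,0,4)
Op 10: inc R2 by 3 -> R2=(0,5,3,0) value=8

Answer: 0 8 0 4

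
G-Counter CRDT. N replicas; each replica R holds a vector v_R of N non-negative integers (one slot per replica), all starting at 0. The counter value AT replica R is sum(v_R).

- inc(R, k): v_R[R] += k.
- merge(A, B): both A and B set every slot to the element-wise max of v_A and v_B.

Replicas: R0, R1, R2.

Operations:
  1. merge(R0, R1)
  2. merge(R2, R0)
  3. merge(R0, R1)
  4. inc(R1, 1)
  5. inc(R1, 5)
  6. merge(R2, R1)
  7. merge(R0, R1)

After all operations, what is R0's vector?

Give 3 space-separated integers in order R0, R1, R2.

Op 1: merge R0<->R1 -> R0=(0,0,0) R1=(0,0,0)
Op 2: merge R2<->R0 -> R2=(0,0,0) R0=(0,0,0)
Op 3: merge R0<->R1 -> R0=(0,0,0) R1=(0,0,0)
Op 4: inc R1 by 1 -> R1=(0,1,0) value=1
Op 5: inc R1 by 5 -> R1=(0,6,0) value=6
Op 6: merge R2<->R1 -> R2=(0,6,0) R1=(0,6,0)
Op 7: merge R0<->R1 -> R0=(0,6,0) R1=(0,6,0)

Answer: 0 6 0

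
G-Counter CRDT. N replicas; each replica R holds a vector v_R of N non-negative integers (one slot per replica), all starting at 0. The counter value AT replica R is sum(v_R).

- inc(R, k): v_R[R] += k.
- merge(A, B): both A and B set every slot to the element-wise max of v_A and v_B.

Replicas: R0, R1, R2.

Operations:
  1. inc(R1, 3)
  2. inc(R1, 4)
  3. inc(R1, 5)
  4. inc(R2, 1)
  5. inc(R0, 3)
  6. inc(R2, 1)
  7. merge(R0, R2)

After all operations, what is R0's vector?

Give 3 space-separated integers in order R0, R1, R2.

Answer: 3 0 2

Derivation:
Op 1: inc R1 by 3 -> R1=(0,3,0) value=3
Op 2: inc R1 by 4 -> R1=(0,7,0) value=7
Op 3: inc R1 by 5 -> R1=(0,12,0) value=12
Op 4: inc R2 by 1 -> R2=(0,0,1) value=1
Op 5: inc R0 by 3 -> R0=(3,0,0) value=3
Op 6: inc R2 by 1 -> R2=(0,0,2) value=2
Op 7: merge R0<->R2 -> R0=(3,0,2) R2=(3,0,2)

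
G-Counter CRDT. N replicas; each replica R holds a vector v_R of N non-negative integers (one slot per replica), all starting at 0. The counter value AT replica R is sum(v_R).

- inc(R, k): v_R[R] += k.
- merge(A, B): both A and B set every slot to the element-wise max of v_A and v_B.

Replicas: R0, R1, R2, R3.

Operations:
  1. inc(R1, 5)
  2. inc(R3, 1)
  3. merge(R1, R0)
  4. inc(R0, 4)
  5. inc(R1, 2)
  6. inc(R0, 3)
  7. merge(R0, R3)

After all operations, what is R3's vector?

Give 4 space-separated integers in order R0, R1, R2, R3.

Answer: 7 5 0 1

Derivation:
Op 1: inc R1 by 5 -> R1=(0,5,0,0) value=5
Op 2: inc R3 by 1 -> R3=(0,0,0,1) value=1
Op 3: merge R1<->R0 -> R1=(0,5,0,0) R0=(0,5,0,0)
Op 4: inc R0 by 4 -> R0=(4,5,0,0) value=9
Op 5: inc R1 by 2 -> R1=(0,7,0,0) value=7
Op 6: inc R0 by 3 -> R0=(7,5,0,0) value=12
Op 7: merge R0<->R3 -> R0=(7,5,0,1) R3=(7,5,0,1)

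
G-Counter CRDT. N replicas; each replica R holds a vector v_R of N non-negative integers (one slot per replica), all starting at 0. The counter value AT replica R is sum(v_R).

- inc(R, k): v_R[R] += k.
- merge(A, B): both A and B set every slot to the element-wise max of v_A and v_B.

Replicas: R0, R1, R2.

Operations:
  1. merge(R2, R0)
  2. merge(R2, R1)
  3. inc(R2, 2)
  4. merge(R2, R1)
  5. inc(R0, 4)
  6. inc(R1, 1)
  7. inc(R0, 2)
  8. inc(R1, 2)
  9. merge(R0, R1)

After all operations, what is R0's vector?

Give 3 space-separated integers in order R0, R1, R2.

Answer: 6 3 2

Derivation:
Op 1: merge R2<->R0 -> R2=(0,0,0) R0=(0,0,0)
Op 2: merge R2<->R1 -> R2=(0,0,0) R1=(0,0,0)
Op 3: inc R2 by 2 -> R2=(0,0,2) value=2
Op 4: merge R2<->R1 -> R2=(0,0,2) R1=(0,0,2)
Op 5: inc R0 by 4 -> R0=(4,0,0) value=4
Op 6: inc R1 by 1 -> R1=(0,1,2) value=3
Op 7: inc R0 by 2 -> R0=(6,0,0) value=6
Op 8: inc R1 by 2 -> R1=(0,3,2) value=5
Op 9: merge R0<->R1 -> R0=(6,3,2) R1=(6,3,2)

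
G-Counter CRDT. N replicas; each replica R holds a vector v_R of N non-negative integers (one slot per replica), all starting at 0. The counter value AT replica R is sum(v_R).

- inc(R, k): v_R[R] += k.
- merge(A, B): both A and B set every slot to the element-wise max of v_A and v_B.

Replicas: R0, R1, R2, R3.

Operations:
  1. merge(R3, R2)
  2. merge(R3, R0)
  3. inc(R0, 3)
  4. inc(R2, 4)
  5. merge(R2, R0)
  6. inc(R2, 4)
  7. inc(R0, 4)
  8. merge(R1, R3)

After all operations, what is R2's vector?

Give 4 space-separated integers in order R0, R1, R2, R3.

Op 1: merge R3<->R2 -> R3=(0,0,0,0) R2=(0,0,0,0)
Op 2: merge R3<->R0 -> R3=(0,0,0,0) R0=(0,0,0,0)
Op 3: inc R0 by 3 -> R0=(3,0,0,0) value=3
Op 4: inc R2 by 4 -> R2=(0,0,4,0) value=4
Op 5: merge R2<->R0 -> R2=(3,0,4,0) R0=(3,0,4,0)
Op 6: inc R2 by 4 -> R2=(3,0,8,0) value=11
Op 7: inc R0 by 4 -> R0=(7,0,4,0) value=11
Op 8: merge R1<->R3 -> R1=(0,0,0,0) R3=(0,0,0,0)

Answer: 3 0 8 0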